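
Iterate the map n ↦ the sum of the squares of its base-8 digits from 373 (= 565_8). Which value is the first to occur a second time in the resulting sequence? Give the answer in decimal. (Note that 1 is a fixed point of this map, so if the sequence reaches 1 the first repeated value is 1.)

373 = (5,6,5)_8 → 5² + 6² + 5² = 25 + 36 + 25 = 86
86 = (1,2,6)_8 → 1² + 2² + 6² = 1 + 4 + 36 = 41
41 = (5,1)_8 → 5² + 1² = 25 + 1 = 26
26 = (3,2)_8 → 3² + 2² = 9 + 4 = 13
13 = (1,5)_8 → 1² + 5² = 1 + 25 = 26  — 26 already appeared earlier.

26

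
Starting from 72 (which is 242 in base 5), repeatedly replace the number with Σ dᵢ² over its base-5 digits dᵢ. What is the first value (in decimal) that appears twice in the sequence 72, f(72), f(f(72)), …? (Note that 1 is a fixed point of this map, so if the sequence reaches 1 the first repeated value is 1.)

72 = (2,4,2)_5 → 2² + 4² + 2² = 4 + 16 + 4 = 24
24 = (4,4)_5 → 4² + 4² = 16 + 16 = 32
32 = (1,1,2)_5 → 1² + 1² + 2² = 1 + 1 + 4 = 6
6 = (1,1)_5 → 1² + 1² = 1 + 1 = 2
2 = (2)_5 → 2² = 4
4 = (4)_5 → 4² = 16
16 = (3,1)_5 → 3² + 1² = 9 + 1 = 10
10 = (2,0)_5 → 2² + 0² = 4 + 0 = 4  — 4 already appeared earlier.

4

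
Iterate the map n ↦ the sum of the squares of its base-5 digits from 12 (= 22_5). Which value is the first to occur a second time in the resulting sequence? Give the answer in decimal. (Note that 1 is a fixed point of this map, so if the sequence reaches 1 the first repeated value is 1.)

12 = (2,2)_5 → 8
8 = (1,3)_5 → 10
10 = (2,0)_5 → 4
4 = (4)_5 → 16
16 = (3,1)_5 → 10  — 10 already appeared earlier.

10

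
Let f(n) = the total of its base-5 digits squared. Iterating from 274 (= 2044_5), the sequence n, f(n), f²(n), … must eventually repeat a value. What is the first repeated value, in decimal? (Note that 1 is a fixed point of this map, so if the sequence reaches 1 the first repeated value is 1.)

4

274 = (2,0,4,4)_5 → 2² + 0² + 4² + 4² = 4 + 0 + 16 + 16 = 36
36 = (1,2,1)_5 → 1² + 2² + 1² = 1 + 4 + 1 = 6
6 = (1,1)_5 → 1² + 1² = 1 + 1 = 2
2 = (2)_5 → 2² = 4
4 = (4)_5 → 4² = 16
16 = (3,1)_5 → 3² + 1² = 9 + 1 = 10
10 = (2,0)_5 → 2² + 0² = 4 + 0 = 4  — 4 already appeared earlier.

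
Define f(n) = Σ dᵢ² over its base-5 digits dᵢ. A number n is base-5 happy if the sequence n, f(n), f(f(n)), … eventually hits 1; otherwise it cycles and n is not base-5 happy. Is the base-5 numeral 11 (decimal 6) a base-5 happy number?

not base-5 happy

6 = (1,1)_5 → 1² + 1² = 1 + 1 = 2
2 = (2)_5 → 2² = 4
4 = (4)_5 → 4² = 16
16 = (3,1)_5 → 3² + 1² = 9 + 1 = 10
10 = (2,0)_5 → 2² + 0² = 4 + 0 = 4  — 4 already seen; the sequence cycles without reaching 1.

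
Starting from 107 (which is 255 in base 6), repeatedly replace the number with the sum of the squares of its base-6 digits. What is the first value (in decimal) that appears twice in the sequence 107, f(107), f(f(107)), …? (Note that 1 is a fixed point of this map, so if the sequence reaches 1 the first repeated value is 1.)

107 = (2,5,5)_6 → 2² + 5² + 5² = 54
54 = (1,3,0)_6 → 1² + 3² + 0² = 10
10 = (1,4)_6 → 1² + 4² = 17
17 = (2,5)_6 → 2² + 5² = 29
29 = (4,5)_6 → 4² + 5² = 41
41 = (1,0,5)_6 → 1² + 0² + 5² = 26
26 = (4,2)_6 → 4² + 2² = 20
20 = (3,2)_6 → 3² + 2² = 13
13 = (2,1)_6 → 2² + 1² = 5
5 = (5)_6 → 5² = 25
25 = (4,1)_6 → 4² + 1² = 17  — 17 already appeared earlier.

17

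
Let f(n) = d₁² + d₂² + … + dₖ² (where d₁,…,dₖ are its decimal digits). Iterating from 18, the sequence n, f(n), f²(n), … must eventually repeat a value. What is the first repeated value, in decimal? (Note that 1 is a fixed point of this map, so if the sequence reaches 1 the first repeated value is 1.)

37

18 → 1² + 8² = 65
65 → 6² + 5² = 61
61 → 6² + 1² = 37
37 → 3² + 7² = 58
58 → 5² + 8² = 89
89 → 8² + 9² = 145
145 → 1² + 4² + 5² = 42
42 → 4² + 2² = 20
20 → 2² + 0² = 4
4 → 4² = 16
16 → 1² + 6² = 37  — 37 already appeared earlier.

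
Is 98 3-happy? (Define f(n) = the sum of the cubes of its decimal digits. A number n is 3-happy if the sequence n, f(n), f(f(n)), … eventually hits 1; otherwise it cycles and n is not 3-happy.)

not 3-happy

98 → 1241
1241 → 74
74 → 407
407 → 407  — 407 already seen; the sequence cycles without reaching 1.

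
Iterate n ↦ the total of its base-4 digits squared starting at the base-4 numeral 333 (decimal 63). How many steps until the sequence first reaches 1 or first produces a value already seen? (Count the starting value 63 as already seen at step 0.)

7

63 = (3,3,3)_4 → 3² + 3² + 3² = 27
27 = (1,2,3)_4 → 1² + 2² + 3² = 14
14 = (3,2)_4 → 3² + 2² = 13
13 = (3,1)_4 → 3² + 1² = 10
10 = (2,2)_4 → 2² + 2² = 8
8 = (2,0)_4 → 2² + 0² = 4
4 = (1,0)_4 → 1² + 0² = 1  — reached 1.
That took 7 steps.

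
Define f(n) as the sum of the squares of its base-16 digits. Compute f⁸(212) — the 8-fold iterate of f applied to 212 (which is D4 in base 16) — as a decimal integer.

212 = (13,4)_16 → 185
185 = (11,9)_16 → 202
202 = (12,10)_16 → 244
244 = (15,4)_16 → 241
241 = (15,1)_16 → 226
226 = (14,2)_16 → 200
200 = (12,8)_16 → 208
208 = (13,0)_16 → 169

169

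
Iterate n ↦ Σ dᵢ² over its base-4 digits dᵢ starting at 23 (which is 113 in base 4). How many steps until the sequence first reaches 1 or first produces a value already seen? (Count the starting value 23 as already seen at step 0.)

6

23 = (1,1,3)_4 → 1² + 1² + 3² = 1 + 1 + 9 = 11
11 = (2,3)_4 → 2² + 3² = 4 + 9 = 13
13 = (3,1)_4 → 3² + 1² = 9 + 1 = 10
10 = (2,2)_4 → 2² + 2² = 4 + 4 = 8
8 = (2,0)_4 → 2² + 0² = 4 + 0 = 4
4 = (1,0)_4 → 1² + 0² = 1 + 0 = 1  — reached 1.
That took 6 steps.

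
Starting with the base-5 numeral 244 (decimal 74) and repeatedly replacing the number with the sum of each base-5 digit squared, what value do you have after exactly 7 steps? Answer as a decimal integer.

4

74 = (2,4,4)_5 → 2² + 4² + 4² = 4 + 16 + 16 = 36
36 = (1,2,1)_5 → 1² + 2² + 1² = 1 + 4 + 1 = 6
6 = (1,1)_5 → 1² + 1² = 1 + 1 = 2
2 = (2)_5 → 2² = 4
4 = (4)_5 → 4² = 16
16 = (3,1)_5 → 3² + 1² = 9 + 1 = 10
10 = (2,0)_5 → 2² + 0² = 4 + 0 = 4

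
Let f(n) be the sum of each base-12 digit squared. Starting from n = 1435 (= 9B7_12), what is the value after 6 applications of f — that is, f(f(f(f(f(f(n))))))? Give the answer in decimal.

1435 = (9,11,7)_12 → 9² + 11² + 7² = 251
251 = (1,8,11)_12 → 1² + 8² + 11² = 186
186 = (1,3,6)_12 → 1² + 3² + 6² = 46
46 = (3,10)_12 → 3² + 10² = 109
109 = (9,1)_12 → 9² + 1² = 82
82 = (6,10)_12 → 6² + 10² = 136

136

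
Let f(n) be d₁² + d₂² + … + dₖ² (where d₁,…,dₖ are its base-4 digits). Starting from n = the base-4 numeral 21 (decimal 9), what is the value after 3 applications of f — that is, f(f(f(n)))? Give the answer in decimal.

9 = (2,1)_4 → 5
5 = (1,1)_4 → 2
2 = (2)_4 → 4

4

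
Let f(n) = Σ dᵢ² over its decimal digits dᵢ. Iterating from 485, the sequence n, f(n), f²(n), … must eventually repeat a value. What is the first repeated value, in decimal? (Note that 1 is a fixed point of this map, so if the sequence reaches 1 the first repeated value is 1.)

16

485 → 105
105 → 26
26 → 40
40 → 16
16 → 37
37 → 58
58 → 89
89 → 145
145 → 42
42 → 20
20 → 4
4 → 16  — 16 already appeared earlier.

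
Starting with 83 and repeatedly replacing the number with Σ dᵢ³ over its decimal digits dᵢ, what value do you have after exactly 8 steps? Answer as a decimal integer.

371

83 → 8³ + 3³ = 539
539 → 5³ + 3³ + 9³ = 881
881 → 8³ + 8³ + 1³ = 1025
1025 → 1³ + 0³ + 2³ + 5³ = 134
134 → 1³ + 3³ + 4³ = 92
92 → 9³ + 2³ = 737
737 → 7³ + 3³ + 7³ = 713
713 → 7³ + 1³ + 3³ = 371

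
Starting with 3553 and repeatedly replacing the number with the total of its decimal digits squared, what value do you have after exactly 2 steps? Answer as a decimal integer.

3553 → 3² + 5² + 5² + 3² = 9 + 25 + 25 + 9 = 68
68 → 6² + 8² = 36 + 64 = 100

100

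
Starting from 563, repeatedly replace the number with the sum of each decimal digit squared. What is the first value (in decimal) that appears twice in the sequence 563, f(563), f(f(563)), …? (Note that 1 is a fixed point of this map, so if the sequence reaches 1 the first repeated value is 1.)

563 → 70
70 → 49
49 → 97
97 → 130
130 → 10
10 → 1  — reached the fixed point 1.
1 → 1, so 1 is the first repeated value.

1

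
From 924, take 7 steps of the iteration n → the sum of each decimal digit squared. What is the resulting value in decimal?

89

924 → 101
101 → 2
2 → 4
4 → 16
16 → 37
37 → 58
58 → 89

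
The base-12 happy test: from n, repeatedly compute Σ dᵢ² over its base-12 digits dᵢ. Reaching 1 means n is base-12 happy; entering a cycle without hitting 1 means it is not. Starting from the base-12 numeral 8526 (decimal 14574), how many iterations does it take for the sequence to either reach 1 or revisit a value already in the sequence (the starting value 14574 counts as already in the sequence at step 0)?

14574 = (8,5,2,6)_12 → 8² + 5² + 2² + 6² = 64 + 25 + 4 + 36 = 129
129 = (10,9)_12 → 10² + 9² = 100 + 81 = 181
181 = (1,3,1)_12 → 1² + 3² + 1² = 1 + 9 + 1 = 11
11 = (11)_12 → 11² = 121
121 = (10,1)_12 → 10² + 1² = 100 + 1 = 101
101 = (8,5)_12 → 8² + 5² = 64 + 25 = 89
89 = (7,5)_12 → 7² + 5² = 49 + 25 = 74
74 = (6,2)_12 → 6² + 2² = 36 + 4 = 40
40 = (3,4)_12 → 3² + 4² = 9 + 16 = 25
25 = (2,1)_12 → 2² + 1² = 4 + 1 = 5
5 = (5)_12 → 5² = 25  — 25 repeats.
That took 11 steps.

11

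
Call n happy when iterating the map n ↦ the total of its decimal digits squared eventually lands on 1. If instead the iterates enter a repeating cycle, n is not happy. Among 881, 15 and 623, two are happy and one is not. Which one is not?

881: 881 → 129 → 86 → 100 → 1  — reaches 1 (happy)
15: 15 → 26 → 40 → 16 → 37 → 58 → 89 → 145 → 42 → 20 → 4 → 16  — repeats 16 (not happy)
623: 623 → 49 → 97 → 130 → 10 → 1  — reaches 1 (happy)

15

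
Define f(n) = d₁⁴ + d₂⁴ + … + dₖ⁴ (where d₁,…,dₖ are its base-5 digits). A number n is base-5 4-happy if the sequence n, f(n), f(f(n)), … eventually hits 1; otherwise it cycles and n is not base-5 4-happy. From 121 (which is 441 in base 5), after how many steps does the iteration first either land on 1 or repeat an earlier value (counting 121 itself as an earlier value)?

121 = (4,4,1)_5 → 4⁴ + 4⁴ + 1⁴ = 513
513 = (4,0,2,3)_5 → 4⁴ + 0⁴ + 2⁴ + 3⁴ = 353
353 = (2,4,0,3)_5 → 2⁴ + 4⁴ + 0⁴ + 3⁴ = 353  — 353 repeats.
That took 3 steps.

3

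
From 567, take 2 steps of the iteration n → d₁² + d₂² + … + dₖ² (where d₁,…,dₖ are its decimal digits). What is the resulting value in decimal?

2

567 → 5² + 6² + 7² = 25 + 36 + 49 = 110
110 → 1² + 1² + 0² = 1 + 1 + 0 = 2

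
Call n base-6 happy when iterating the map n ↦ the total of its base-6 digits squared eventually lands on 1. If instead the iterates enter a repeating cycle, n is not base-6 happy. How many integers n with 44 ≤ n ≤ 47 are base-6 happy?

1

44: 44 → 6 → 1  — base-6 happy
45: 45 → 11 → 26 → 20 → 13 → 5 → 25 → 17 → 29 → 41 → 26  — not base-6 happy
46: 46 → 18 → 9 → 10 → 17 → 29 → 41 → 26 → 20 → 13 → 5 → 25 → 17  — not base-6 happy
47: 47 → 27 → 25 → 17 → 29 → 41 → 26 → 20 → 13 → 5 → 25  — not base-6 happy
base-6 happy: 44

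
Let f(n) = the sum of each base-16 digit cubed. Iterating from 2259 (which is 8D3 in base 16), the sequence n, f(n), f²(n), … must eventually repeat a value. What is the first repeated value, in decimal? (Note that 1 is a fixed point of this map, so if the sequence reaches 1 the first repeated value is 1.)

2259 = (8,13,3)_16 → 8³ + 13³ + 3³ = 2736
2736 = (10,11,0)_16 → 10³ + 11³ + 0³ = 2331
2331 = (9,1,11)_16 → 9³ + 1³ + 11³ = 2061
2061 = (8,0,13)_16 → 8³ + 0³ + 13³ = 2709
2709 = (10,9,5)_16 → 10³ + 9³ + 5³ = 1854
1854 = (7,3,14)_16 → 7³ + 3³ + 14³ = 3114
3114 = (12,2,10)_16 → 12³ + 2³ + 10³ = 2736  — 2736 already appeared earlier.

2736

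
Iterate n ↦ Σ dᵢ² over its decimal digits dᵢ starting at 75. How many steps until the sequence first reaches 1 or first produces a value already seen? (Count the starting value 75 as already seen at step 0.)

12

75 → 7² + 5² = 49 + 25 = 74
74 → 7² + 4² = 49 + 16 = 65
65 → 6² + 5² = 36 + 25 = 61
61 → 6² + 1² = 36 + 1 = 37
37 → 3² + 7² = 9 + 49 = 58
58 → 5² + 8² = 25 + 64 = 89
89 → 8² + 9² = 64 + 81 = 145
145 → 1² + 4² + 5² = 1 + 16 + 25 = 42
42 → 4² + 2² = 16 + 4 = 20
20 → 2² + 0² = 4 + 0 = 4
4 → 4² = 16
16 → 1² + 6² = 1 + 36 = 37  — 37 repeats.
That took 12 steps.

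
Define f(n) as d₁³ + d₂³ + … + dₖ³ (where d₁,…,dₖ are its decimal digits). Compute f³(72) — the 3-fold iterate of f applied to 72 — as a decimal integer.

153

72 → 351
351 → 153
153 → 153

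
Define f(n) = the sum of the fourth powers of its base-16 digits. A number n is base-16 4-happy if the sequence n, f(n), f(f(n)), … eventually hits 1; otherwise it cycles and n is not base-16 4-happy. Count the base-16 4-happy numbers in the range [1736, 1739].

3

1736: 1736 → 26128 → 2593 → 10017 → 2434 → 10673 → 21219 → 39138 → 49089 → 86003 → 101588 → 53650 → 35139 → 10994 → 60657 → 109778 → 59314 → 55474 → 47314 → 47314  (repeats 47314)
1737: 1737 → 28593 → 66563 → 338 → 642 → 4128 → 17 → 2 → 16 → 1  (reaches 1)
1738: 1738 → 32032 → 30978 → 8978 → 114 → 2417 → 8963 → 178 → 14657 → 6899 → 60707 → 67074 → 1313 → 642 → 4128 → 17 → 2 → 16 → 1  (reaches 1)
1739: 1739 → 36673 → 54978 → 50609 → 36003 → 34913 → 9489 → 643 → 4193 → 1298 → 642 → 4128 → 17 → 2 → 16 → 1  (reaches 1)
base-16 4-happy: 1737, 1738, 1739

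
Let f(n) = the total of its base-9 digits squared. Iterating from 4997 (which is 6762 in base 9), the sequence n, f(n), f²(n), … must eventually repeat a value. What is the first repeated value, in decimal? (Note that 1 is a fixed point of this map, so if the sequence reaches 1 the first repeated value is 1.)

4997 = (6,7,6,2)_9 → 6² + 7² + 6² + 2² = 125
125 = (1,4,8)_9 → 1² + 4² + 8² = 81
81 = (1,0,0)_9 → 1² + 0² + 0² = 1  — reached the fixed point 1.
1 → 1, so 1 is the first repeated value.

1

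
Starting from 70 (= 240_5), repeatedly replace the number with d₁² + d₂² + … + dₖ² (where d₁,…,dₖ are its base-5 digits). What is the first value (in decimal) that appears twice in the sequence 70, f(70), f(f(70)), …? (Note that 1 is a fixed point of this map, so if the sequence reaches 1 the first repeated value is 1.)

16

70 = (2,4,0)_5 → 2² + 4² + 0² = 20
20 = (4,0)_5 → 4² + 0² = 16
16 = (3,1)_5 → 3² + 1² = 10
10 = (2,0)_5 → 2² + 0² = 4
4 = (4)_5 → 4² = 16  — 16 already appeared earlier.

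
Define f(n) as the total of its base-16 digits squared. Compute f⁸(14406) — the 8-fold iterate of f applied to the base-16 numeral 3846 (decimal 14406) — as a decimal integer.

181

14406 = (3,8,4,6)_16 → 125
125 = (7,13)_16 → 218
218 = (13,10)_16 → 269
269 = (1,0,13)_16 → 170
170 = (10,10)_16 → 200
200 = (12,8)_16 → 208
208 = (13,0)_16 → 169
169 = (10,9)_16 → 181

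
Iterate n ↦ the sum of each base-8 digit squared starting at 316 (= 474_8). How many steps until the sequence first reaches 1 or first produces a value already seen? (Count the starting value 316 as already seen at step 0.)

316 = (4,7,4)_8 → 4² + 7² + 4² = 81
81 = (1,2,1)_8 → 1² + 2² + 1² = 6
6 = (6)_8 → 6² = 36
36 = (4,4)_8 → 4² + 4² = 32
32 = (4,0)_8 → 4² + 0² = 16
16 = (2,0)_8 → 2² + 0² = 4
4 = (4)_8 → 4² = 16  — 16 repeats.
That took 7 steps.

7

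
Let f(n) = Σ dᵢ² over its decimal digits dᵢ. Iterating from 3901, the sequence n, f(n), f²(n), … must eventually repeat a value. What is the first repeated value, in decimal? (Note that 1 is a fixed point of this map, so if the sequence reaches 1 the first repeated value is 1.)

3901 → 91
91 → 82
82 → 68
68 → 100
100 → 1  — reached the fixed point 1.
1 → 1, so 1 is the first repeated value.

1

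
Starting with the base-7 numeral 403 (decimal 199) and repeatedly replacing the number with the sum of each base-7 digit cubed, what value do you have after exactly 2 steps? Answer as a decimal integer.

199 = (4,0,3)_7 → 4³ + 0³ + 3³ = 64 + 0 + 27 = 91
91 = (1,6,0)_7 → 1³ + 6³ + 0³ = 1 + 216 + 0 = 217

217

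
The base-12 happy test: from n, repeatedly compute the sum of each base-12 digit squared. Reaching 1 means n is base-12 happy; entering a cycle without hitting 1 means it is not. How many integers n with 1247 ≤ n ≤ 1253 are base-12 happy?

1247: 1247 → 234 → 86 → 53 → 41 → 34 → 104 → 128 → 164 → 66 → 61 → 26 → 8 → 64 → 41  (repeats 41)
1248: 1248 → 128 → 164 → 66 → 61 → 26 → 8 → 64 → 41 → 34 → 104 → 128  (repeats 128)
1249: 1249 → 129 → 181 → 11 → 121 → 101 → 89 → 74 → 40 → 25 → 5 → 25  (repeats 25)
1250: 1250 → 132 → 121 → 101 → 89 → 74 → 40 → 25 → 5 → 25  (repeats 25)
1251: 1251 → 137 → 146 → 5 → 25 → 5  (repeats 5)
1252: 1252 → 144 → 1  (reaches 1)
1253: 1253 → 153 → 82 → 136 → 137 → 146 → 5 → 25 → 5  (repeats 5)
base-12 happy: 1252

1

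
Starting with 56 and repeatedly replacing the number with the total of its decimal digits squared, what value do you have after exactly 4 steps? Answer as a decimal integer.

56 → 5² + 6² = 61
61 → 6² + 1² = 37
37 → 3² + 7² = 58
58 → 5² + 8² = 89

89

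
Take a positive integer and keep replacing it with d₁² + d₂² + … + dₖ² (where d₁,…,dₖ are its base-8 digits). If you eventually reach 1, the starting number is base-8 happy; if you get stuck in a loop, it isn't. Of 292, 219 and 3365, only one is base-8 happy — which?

219

292: 292 → 48 → 36 → 32 → 16 → 4 → 16  — repeats 16 (not base-8 happy)
219: 219 → 27 → 18 → 8 → 1  — reaches 1 (base-8 happy)
3365: 3365 → 93 → 35 → 25 → 10 → 5 → 25  — repeats 25 (not base-8 happy)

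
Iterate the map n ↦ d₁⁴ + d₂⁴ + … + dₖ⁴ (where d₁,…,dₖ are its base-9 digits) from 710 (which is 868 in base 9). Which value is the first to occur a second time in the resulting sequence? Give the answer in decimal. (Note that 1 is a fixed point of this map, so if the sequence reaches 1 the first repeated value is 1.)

710 = (8,6,8)_9 → 8⁴ + 6⁴ + 8⁴ = 4096 + 1296 + 4096 = 9488
9488 = (1,4,0,1,2)_9 → 1⁴ + 4⁴ + 0⁴ + 1⁴ + 2⁴ = 1 + 256 + 0 + 1 + 16 = 274
274 = (3,3,4)_9 → 3⁴ + 3⁴ + 4⁴ = 81 + 81 + 256 = 418
418 = (5,1,4)_9 → 5⁴ + 1⁴ + 4⁴ = 625 + 1 + 256 = 882
882 = (1,1,8,0)_9 → 1⁴ + 1⁴ + 8⁴ + 0⁴ = 1 + 1 + 4096 + 0 = 4098
4098 = (5,5,5,3)_9 → 5⁴ + 5⁴ + 5⁴ + 3⁴ = 625 + 625 + 625 + 81 = 1956
1956 = (2,6,1,3)_9 → 2⁴ + 6⁴ + 1⁴ + 3⁴ = 16 + 1296 + 1 + 81 = 1394
1394 = (1,8,1,8)_9 → 1⁴ + 8⁴ + 1⁴ + 8⁴ = 1 + 4096 + 1 + 4096 = 8194
8194 = (1,2,2,1,4)_9 → 1⁴ + 2⁴ + 2⁴ + 1⁴ + 4⁴ = 1 + 16 + 16 + 1 + 256 = 290
290 = (3,5,2)_9 → 3⁴ + 5⁴ + 2⁴ = 81 + 625 + 16 = 722
722 = (8,8,2)_9 → 8⁴ + 8⁴ + 2⁴ = 4096 + 4096 + 16 = 8208
8208 = (1,2,2,3,0)_9 → 1⁴ + 2⁴ + 2⁴ + 3⁴ + 0⁴ = 1 + 16 + 16 + 81 + 0 = 114
114 = (1,3,6)_9 → 1⁴ + 3⁴ + 6⁴ = 1 + 81 + 1296 = 1378
1378 = (1,8,0,1)_9 → 1⁴ + 8⁴ + 0⁴ + 1⁴ = 1 + 4096 + 0 + 1 = 4098  — 4098 already appeared earlier.

4098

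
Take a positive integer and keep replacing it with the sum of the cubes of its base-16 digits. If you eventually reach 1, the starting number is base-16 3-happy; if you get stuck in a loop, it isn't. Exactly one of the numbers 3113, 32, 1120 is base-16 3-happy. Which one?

1120

3113: 3113 → 2465 → 1730 → 1952 → 1343 → 3527 → 4268 → 2729 → 2729  — repeats 2729 (not base-16 3-happy)
32: 32 → 8 → 512 → 8  — repeats 8 (not base-16 3-happy)
1120: 1120 → 280 → 514 → 16 → 1  — reaches 1 (base-16 3-happy)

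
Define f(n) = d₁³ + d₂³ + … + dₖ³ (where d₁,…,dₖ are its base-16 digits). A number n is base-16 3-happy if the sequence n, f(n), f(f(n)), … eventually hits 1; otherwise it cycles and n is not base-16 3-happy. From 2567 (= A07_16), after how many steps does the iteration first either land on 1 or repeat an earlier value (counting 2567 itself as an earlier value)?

5

2567 = (10,0,7)_16 → 10³ + 0³ + 7³ = 1343
1343 = (5,3,15)_16 → 5³ + 3³ + 15³ = 3527
3527 = (13,12,7)_16 → 13³ + 12³ + 7³ = 4268
4268 = (1,0,10,12)_16 → 1³ + 0³ + 10³ + 12³ = 2729
2729 = (10,10,9)_16 → 10³ + 10³ + 9³ = 2729  — 2729 repeats.
That took 5 steps.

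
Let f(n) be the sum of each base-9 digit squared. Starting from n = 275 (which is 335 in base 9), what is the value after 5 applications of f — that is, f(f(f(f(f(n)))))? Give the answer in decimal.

65

275 = (3,3,5)_9 → 3² + 3² + 5² = 43
43 = (4,7)_9 → 4² + 7² = 65
65 = (7,2)_9 → 7² + 2² = 53
53 = (5,8)_9 → 5² + 8² = 89
89 = (1,0,8)_9 → 1² + 0² + 8² = 65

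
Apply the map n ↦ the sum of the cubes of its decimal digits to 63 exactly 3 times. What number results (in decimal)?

1458

63 → 6³ + 3³ = 216 + 27 = 243
243 → 2³ + 4³ + 3³ = 8 + 64 + 27 = 99
99 → 9³ + 9³ = 729 + 729 = 1458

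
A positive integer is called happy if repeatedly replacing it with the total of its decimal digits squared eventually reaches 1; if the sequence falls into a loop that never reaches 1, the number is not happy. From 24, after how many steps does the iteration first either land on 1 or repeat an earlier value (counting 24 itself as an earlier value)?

9

24 → 2² + 4² = 20
20 → 2² + 0² = 4
4 → 4² = 16
16 → 1² + 6² = 37
37 → 3² + 7² = 58
58 → 5² + 8² = 89
89 → 8² + 9² = 145
145 → 1² + 4² + 5² = 42
42 → 4² + 2² = 20  — 20 repeats.
That took 9 steps.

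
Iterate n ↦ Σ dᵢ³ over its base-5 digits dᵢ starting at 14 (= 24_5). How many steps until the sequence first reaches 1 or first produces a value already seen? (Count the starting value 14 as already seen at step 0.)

4

14 = (2,4)_5 → 2³ + 4³ = 8 + 64 = 72
72 = (2,4,2)_5 → 2³ + 4³ + 2³ = 8 + 64 + 8 = 80
80 = (3,1,0)_5 → 3³ + 1³ + 0³ = 27 + 1 + 0 = 28
28 = (1,0,3)_5 → 1³ + 0³ + 3³ = 1 + 0 + 27 = 28  — 28 repeats.
That took 4 steps.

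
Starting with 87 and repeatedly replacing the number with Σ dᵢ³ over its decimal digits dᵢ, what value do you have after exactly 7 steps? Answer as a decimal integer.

87 → 8³ + 7³ = 512 + 343 = 855
855 → 8³ + 5³ + 5³ = 512 + 125 + 125 = 762
762 → 7³ + 6³ + 2³ = 343 + 216 + 8 = 567
567 → 5³ + 6³ + 7³ = 125 + 216 + 343 = 684
684 → 6³ + 8³ + 4³ = 216 + 512 + 64 = 792
792 → 7³ + 9³ + 2³ = 343 + 729 + 8 = 1080
1080 → 1³ + 0³ + 8³ + 0³ = 1 + 0 + 512 + 0 = 513

513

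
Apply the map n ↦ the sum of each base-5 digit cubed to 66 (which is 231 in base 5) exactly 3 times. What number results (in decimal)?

66 = (2,3,1)_5 → 2³ + 3³ + 1³ = 8 + 27 + 1 = 36
36 = (1,2,1)_5 → 1³ + 2³ + 1³ = 1 + 8 + 1 = 10
10 = (2,0)_5 → 2³ + 0³ = 8 + 0 = 8

8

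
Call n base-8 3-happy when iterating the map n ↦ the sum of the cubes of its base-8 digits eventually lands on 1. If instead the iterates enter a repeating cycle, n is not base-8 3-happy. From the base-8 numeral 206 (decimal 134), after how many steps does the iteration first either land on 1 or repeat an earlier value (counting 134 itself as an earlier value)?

9

134 = (2,0,6)_8 → 2³ + 0³ + 6³ = 224
224 = (3,4,0)_8 → 3³ + 4³ + 0³ = 91
91 = (1,3,3)_8 → 1³ + 3³ + 3³ = 55
55 = (6,7)_8 → 6³ + 7³ = 559
559 = (1,0,5,7)_8 → 1³ + 0³ + 5³ + 7³ = 469
469 = (7,2,5)_8 → 7³ + 2³ + 5³ = 476
476 = (7,3,4)_8 → 7³ + 3³ + 4³ = 434
434 = (6,6,2)_8 → 6³ + 6³ + 2³ = 440
440 = (6,7,0)_8 → 6³ + 7³ + 0³ = 559  — 559 repeats.
That took 9 steps.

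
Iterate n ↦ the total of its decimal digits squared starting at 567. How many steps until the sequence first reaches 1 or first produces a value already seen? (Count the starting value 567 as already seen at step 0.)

11

567 → 5² + 6² + 7² = 110
110 → 1² + 1² + 0² = 2
2 → 2² = 4
4 → 4² = 16
16 → 1² + 6² = 37
37 → 3² + 7² = 58
58 → 5² + 8² = 89
89 → 8² + 9² = 145
145 → 1² + 4² + 5² = 42
42 → 4² + 2² = 20
20 → 2² + 0² = 4  — 4 repeats.
That took 11 steps.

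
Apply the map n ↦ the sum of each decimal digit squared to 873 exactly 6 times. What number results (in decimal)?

37

873 → 8² + 7² + 3² = 122
122 → 1² + 2² + 2² = 9
9 → 9² = 81
81 → 8² + 1² = 65
65 → 6² + 5² = 61
61 → 6² + 1² = 37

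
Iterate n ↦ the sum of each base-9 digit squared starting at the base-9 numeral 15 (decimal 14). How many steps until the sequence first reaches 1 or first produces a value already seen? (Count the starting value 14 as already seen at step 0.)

4

14 = (1,5)_9 → 1² + 5² = 26
26 = (2,8)_9 → 2² + 8² = 68
68 = (7,5)_9 → 7² + 5² = 74
74 = (8,2)_9 → 8² + 2² = 68  — 68 repeats.
That took 4 steps.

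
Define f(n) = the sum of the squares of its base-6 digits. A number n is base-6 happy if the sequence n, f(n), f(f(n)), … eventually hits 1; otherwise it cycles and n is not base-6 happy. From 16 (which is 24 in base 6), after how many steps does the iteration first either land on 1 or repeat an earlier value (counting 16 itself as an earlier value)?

16 = (2,4)_6 → 2² + 4² = 4 + 16 = 20
20 = (3,2)_6 → 3² + 2² = 9 + 4 = 13
13 = (2,1)_6 → 2² + 1² = 4 + 1 = 5
5 = (5)_6 → 5² = 25
25 = (4,1)_6 → 4² + 1² = 16 + 1 = 17
17 = (2,5)_6 → 2² + 5² = 4 + 25 = 29
29 = (4,5)_6 → 4² + 5² = 16 + 25 = 41
41 = (1,0,5)_6 → 1² + 0² + 5² = 1 + 0 + 25 = 26
26 = (4,2)_6 → 4² + 2² = 16 + 4 = 20  — 20 repeats.
That took 9 steps.

9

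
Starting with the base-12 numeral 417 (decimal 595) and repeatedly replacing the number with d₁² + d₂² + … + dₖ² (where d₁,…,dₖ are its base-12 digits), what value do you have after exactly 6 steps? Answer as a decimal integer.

595 = (4,1,7)_12 → 4² + 1² + 7² = 16 + 1 + 49 = 66
66 = (5,6)_12 → 5² + 6² = 25 + 36 = 61
61 = (5,1)_12 → 5² + 1² = 25 + 1 = 26
26 = (2,2)_12 → 2² + 2² = 4 + 4 = 8
8 = (8)_12 → 8² = 64
64 = (5,4)_12 → 5² + 4² = 25 + 16 = 41

41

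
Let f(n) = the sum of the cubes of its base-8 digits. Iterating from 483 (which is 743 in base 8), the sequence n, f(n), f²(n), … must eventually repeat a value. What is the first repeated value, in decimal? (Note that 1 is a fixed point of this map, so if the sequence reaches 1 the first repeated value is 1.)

434

483 = (7,4,3)_8 → 7³ + 4³ + 3³ = 343 + 64 + 27 = 434
434 = (6,6,2)_8 → 6³ + 6³ + 2³ = 216 + 216 + 8 = 440
440 = (6,7,0)_8 → 6³ + 7³ + 0³ = 216 + 343 + 0 = 559
559 = (1,0,5,7)_8 → 1³ + 0³ + 5³ + 7³ = 1 + 0 + 125 + 343 = 469
469 = (7,2,5)_8 → 7³ + 2³ + 5³ = 343 + 8 + 125 = 476
476 = (7,3,4)_8 → 7³ + 3³ + 4³ = 343 + 27 + 64 = 434  — 434 already appeared earlier.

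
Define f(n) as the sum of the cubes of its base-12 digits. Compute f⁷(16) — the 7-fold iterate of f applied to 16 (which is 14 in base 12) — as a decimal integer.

736

16 = (1,4)_12 → 1³ + 4³ = 1 + 64 = 65
65 = (5,5)_12 → 5³ + 5³ = 125 + 125 = 250
250 = (1,8,10)_12 → 1³ + 8³ + 10³ = 1 + 512 + 1000 = 1513
1513 = (10,6,1)_12 → 10³ + 6³ + 1³ = 1000 + 216 + 1 = 1217
1217 = (8,5,5)_12 → 8³ + 5³ + 5³ = 512 + 125 + 125 = 762
762 = (5,3,6)_12 → 5³ + 3³ + 6³ = 125 + 27 + 216 = 368
368 = (2,6,8)_12 → 2³ + 6³ + 8³ = 8 + 216 + 512 = 736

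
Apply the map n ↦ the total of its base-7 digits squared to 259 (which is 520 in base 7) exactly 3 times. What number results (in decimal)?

13

259 = (5,2,0)_7 → 29
29 = (4,1)_7 → 17
17 = (2,3)_7 → 13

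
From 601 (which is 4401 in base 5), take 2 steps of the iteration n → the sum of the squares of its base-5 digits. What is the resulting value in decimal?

11

601 = (4,4,0,1)_5 → 4² + 4² + 0² + 1² = 33
33 = (1,1,3)_5 → 1² + 1² + 3² = 11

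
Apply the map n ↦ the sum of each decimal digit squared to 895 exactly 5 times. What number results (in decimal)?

895 → 170
170 → 50
50 → 25
25 → 29
29 → 85

85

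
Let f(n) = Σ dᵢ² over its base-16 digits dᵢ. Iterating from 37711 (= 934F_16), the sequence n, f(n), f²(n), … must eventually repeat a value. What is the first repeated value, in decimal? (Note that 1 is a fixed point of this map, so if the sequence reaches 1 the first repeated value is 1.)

37711 = (9,3,4,15)_16 → 9² + 3² + 4² + 15² = 81 + 9 + 16 + 225 = 331
331 = (1,4,11)_16 → 1² + 4² + 11² = 1 + 16 + 121 = 138
138 = (8,10)_16 → 8² + 10² = 64 + 100 = 164
164 = (10,4)_16 → 10² + 4² = 100 + 16 = 116
116 = (7,4)_16 → 7² + 4² = 49 + 16 = 65
65 = (4,1)_16 → 4² + 1² = 16 + 1 = 17
17 = (1,1)_16 → 1² + 1² = 1 + 1 = 2
2 = (2)_16 → 2² = 4
4 = (4)_16 → 4² = 16
16 = (1,0)_16 → 1² + 0² = 1 + 0 = 1  — reached the fixed point 1.
1 → 1, so 1 is the first repeated value.

1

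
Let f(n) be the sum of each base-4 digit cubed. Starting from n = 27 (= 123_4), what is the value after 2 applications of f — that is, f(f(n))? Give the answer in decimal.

9

27 = (1,2,3)_4 → 1³ + 2³ + 3³ = 1 + 8 + 27 = 36
36 = (2,1,0)_4 → 2³ + 1³ + 0³ = 8 + 1 + 0 = 9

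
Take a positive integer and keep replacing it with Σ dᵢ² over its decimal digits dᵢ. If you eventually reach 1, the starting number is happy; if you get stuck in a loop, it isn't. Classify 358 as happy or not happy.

358 → 3² + 5² + 8² = 98
98 → 9² + 8² = 145
145 → 1² + 4² + 5² = 42
42 → 4² + 2² = 20
20 → 2² + 0² = 4
4 → 4² = 16
16 → 1² + 6² = 37
37 → 3² + 7² = 58
58 → 5² + 8² = 89
89 → 8² + 9² = 145  — 145 already seen; the sequence cycles without reaching 1.

not happy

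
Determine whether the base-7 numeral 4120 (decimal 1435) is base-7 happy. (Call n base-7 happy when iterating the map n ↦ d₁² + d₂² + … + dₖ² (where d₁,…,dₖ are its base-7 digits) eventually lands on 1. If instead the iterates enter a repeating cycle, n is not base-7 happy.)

1435 = (4,1,2,0)_7 → 21
21 = (3,0)_7 → 9
9 = (1,2)_7 → 5
5 = (5)_7 → 25
25 = (3,4)_7 → 25  — 25 already seen; the sequence cycles without reaching 1.

not base-7 happy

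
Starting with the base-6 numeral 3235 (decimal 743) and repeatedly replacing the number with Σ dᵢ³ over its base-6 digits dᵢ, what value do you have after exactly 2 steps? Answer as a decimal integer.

743 = (3,2,3,5)_6 → 3³ + 2³ + 3³ + 5³ = 187
187 = (5,1,1)_6 → 5³ + 1³ + 1³ = 127

127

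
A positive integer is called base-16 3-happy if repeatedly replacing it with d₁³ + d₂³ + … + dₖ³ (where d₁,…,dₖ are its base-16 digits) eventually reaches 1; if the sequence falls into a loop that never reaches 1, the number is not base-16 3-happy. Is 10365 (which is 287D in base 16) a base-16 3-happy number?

10365 = (2,8,7,13)_16 → 2³ + 8³ + 7³ + 13³ = 8 + 512 + 343 + 2197 = 3060
3060 = (11,15,4)_16 → 11³ + 15³ + 4³ = 1331 + 3375 + 64 = 4770
4770 = (1,2,10,2)_16 → 1³ + 2³ + 10³ + 2³ = 1 + 8 + 1000 + 8 = 1017
1017 = (3,15,9)_16 → 3³ + 15³ + 9³ = 27 + 3375 + 729 = 4131
4131 = (1,0,2,3)_16 → 1³ + 0³ + 2³ + 3³ = 1 + 0 + 8 + 27 = 36
36 = (2,4)_16 → 2³ + 4³ = 8 + 64 = 72
72 = (4,8)_16 → 4³ + 8³ = 64 + 512 = 576
576 = (2,4,0)_16 → 2³ + 4³ + 0³ = 8 + 64 + 0 = 72  — 72 already seen; the sequence cycles without reaching 1.

not base-16 3-happy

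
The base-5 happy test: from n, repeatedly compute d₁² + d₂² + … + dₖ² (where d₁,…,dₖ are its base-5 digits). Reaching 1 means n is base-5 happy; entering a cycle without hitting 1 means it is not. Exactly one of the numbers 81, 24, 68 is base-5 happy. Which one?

81: 81 → 11 → 5 → 1  — reaches 1 (base-5 happy)
24: 24 → 32 → 6 → 2 → 4 → 16 → 10 → 4  — repeats 4 (not base-5 happy)
68: 68 → 22 → 20 → 16 → 10 → 4 → 16  — repeats 16 (not base-5 happy)

81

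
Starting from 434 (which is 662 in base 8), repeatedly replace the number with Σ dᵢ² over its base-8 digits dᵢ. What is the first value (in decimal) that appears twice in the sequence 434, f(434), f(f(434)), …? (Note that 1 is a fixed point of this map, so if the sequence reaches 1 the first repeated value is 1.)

434 = (6,6,2)_8 → 6² + 6² + 2² = 36 + 36 + 4 = 76
76 = (1,1,4)_8 → 1² + 1² + 4² = 1 + 1 + 16 = 18
18 = (2,2)_8 → 2² + 2² = 4 + 4 = 8
8 = (1,0)_8 → 1² + 0² = 1 + 0 = 1  — reached the fixed point 1.
1 → 1, so 1 is the first repeated value.

1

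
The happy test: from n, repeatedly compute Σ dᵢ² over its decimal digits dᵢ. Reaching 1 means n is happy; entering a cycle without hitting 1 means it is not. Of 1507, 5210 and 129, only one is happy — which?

129

1507: 1507 → 75 → 74 → 65 → 61 → 37 → 58 → 89 → 145 → 42 → 20 → 4 → 16 → 37  — repeats 37 (not happy)
5210: 5210 → 30 → 9 → 81 → 65 → 61 → 37 → 58 → 89 → 145 → 42 → 20 → 4 → 16 → 37  — repeats 37 (not happy)
129: 129 → 86 → 100 → 1  — reaches 1 (happy)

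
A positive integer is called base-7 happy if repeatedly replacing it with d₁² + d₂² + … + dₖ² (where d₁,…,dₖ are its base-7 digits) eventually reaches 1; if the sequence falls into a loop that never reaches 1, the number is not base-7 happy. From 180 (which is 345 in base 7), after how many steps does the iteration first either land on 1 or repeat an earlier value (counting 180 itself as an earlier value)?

6

180 = (3,4,5)_7 → 3² + 4² + 5² = 50
50 = (1,0,1)_7 → 1² + 0² + 1² = 2
2 = (2)_7 → 2² = 4
4 = (4)_7 → 4² = 16
16 = (2,2)_7 → 2² + 2² = 8
8 = (1,1)_7 → 1² + 1² = 2  — 2 repeats.
That took 6 steps.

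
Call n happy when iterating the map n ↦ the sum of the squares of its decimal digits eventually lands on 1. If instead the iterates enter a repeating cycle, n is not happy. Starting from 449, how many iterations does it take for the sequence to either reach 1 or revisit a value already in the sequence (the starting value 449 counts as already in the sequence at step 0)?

12

449 → 4² + 4² + 9² = 113
113 → 1² + 1² + 3² = 11
11 → 1² + 1² = 2
2 → 2² = 4
4 → 4² = 16
16 → 1² + 6² = 37
37 → 3² + 7² = 58
58 → 5² + 8² = 89
89 → 8² + 9² = 145
145 → 1² + 4² + 5² = 42
42 → 4² + 2² = 20
20 → 2² + 0² = 4  — 4 repeats.
That took 12 steps.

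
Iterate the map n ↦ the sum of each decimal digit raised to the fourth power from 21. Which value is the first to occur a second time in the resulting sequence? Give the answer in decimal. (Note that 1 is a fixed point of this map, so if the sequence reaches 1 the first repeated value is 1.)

21 → 17
17 → 2402
2402 → 288
288 → 8208
8208 → 8208  — 8208 already appeared earlier.

8208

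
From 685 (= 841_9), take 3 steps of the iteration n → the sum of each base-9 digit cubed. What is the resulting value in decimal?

685 = (8,4,1)_9 → 8³ + 4³ + 1³ = 577
577 = (7,1,1)_9 → 7³ + 1³ + 1³ = 345
345 = (4,2,3)_9 → 4³ + 2³ + 3³ = 99

99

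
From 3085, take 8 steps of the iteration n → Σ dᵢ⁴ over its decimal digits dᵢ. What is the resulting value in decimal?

4338

3085 → 3⁴ + 0⁴ + 8⁴ + 5⁴ = 81 + 0 + 4096 + 625 = 4802
4802 → 4⁴ + 8⁴ + 0⁴ + 2⁴ = 256 + 4096 + 0 + 16 = 4368
4368 → 4⁴ + 3⁴ + 6⁴ + 8⁴ = 256 + 81 + 1296 + 4096 = 5729
5729 → 5⁴ + 7⁴ + 2⁴ + 9⁴ = 625 + 2401 + 16 + 6561 = 9603
9603 → 9⁴ + 6⁴ + 0⁴ + 3⁴ = 6561 + 1296 + 0 + 81 = 7938
7938 → 7⁴ + 9⁴ + 3⁴ + 8⁴ = 2401 + 6561 + 81 + 4096 = 13139
13139 → 1⁴ + 3⁴ + 1⁴ + 3⁴ + 9⁴ = 1 + 81 + 1 + 81 + 6561 = 6725
6725 → 6⁴ + 7⁴ + 2⁴ + 5⁴ = 1296 + 2401 + 16 + 625 = 4338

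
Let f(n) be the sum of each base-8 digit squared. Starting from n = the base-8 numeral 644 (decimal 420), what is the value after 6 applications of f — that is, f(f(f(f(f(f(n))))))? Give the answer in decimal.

5

420 = (6,4,4)_8 → 6² + 4² + 4² = 68
68 = (1,0,4)_8 → 1² + 0² + 4² = 17
17 = (2,1)_8 → 2² + 1² = 5
5 = (5)_8 → 5² = 25
25 = (3,1)_8 → 3² + 1² = 10
10 = (1,2)_8 → 1² + 2² = 5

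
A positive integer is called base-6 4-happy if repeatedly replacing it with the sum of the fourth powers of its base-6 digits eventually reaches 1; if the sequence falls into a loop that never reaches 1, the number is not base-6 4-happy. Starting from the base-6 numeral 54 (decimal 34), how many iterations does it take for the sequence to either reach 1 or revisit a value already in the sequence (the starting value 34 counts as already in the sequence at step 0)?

34 = (5,4)_6 → 881
881 = (4,0,2,5)_6 → 897
897 = (4,0,5,3)_6 → 962
962 = (4,2,4,2)_6 → 544
544 = (2,3,0,4)_6 → 353
353 = (1,3,4,5)_6 → 963
963 = (4,2,4,3)_6 → 609
609 = (2,4,5,3)_6 → 978
978 = (4,3,1,0)_6 → 338
338 = (1,3,2,2)_6 → 114
114 = (3,1,0)_6 → 82
82 = (2,1,4)_6 → 273
273 = (1,1,3,3)_6 → 164
164 = (4,3,2)_6 → 353  — 353 repeats.
That took 14 steps.

14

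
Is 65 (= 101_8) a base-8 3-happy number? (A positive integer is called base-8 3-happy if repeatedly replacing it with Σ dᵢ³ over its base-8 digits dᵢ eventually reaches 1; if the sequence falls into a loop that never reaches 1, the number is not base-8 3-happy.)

base-8 3-happy

65 = (1,0,1)_8 → 2
2 = (2)_8 → 8
8 = (1,0)_8 → 1  — reached 1.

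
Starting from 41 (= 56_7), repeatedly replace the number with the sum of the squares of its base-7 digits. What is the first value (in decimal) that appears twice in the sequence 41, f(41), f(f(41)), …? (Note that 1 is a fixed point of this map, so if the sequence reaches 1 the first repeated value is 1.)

45

41 = (5,6)_7 → 5² + 6² = 61
61 = (1,1,5)_7 → 1² + 1² + 5² = 27
27 = (3,6)_7 → 3² + 6² = 45
45 = (6,3)_7 → 6² + 3² = 45  — 45 already appeared earlier.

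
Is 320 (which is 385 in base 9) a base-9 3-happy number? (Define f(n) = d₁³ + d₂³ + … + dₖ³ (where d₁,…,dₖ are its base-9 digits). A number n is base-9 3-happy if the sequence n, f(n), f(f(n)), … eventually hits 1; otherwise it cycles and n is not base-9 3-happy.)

320 = (3,8,5)_9 → 3³ + 8³ + 5³ = 664
664 = (8,1,7)_9 → 8³ + 1³ + 7³ = 856
856 = (1,1,5,1)_9 → 1³ + 1³ + 5³ + 1³ = 128
128 = (1,5,2)_9 → 1³ + 5³ + 2³ = 134
134 = (1,5,8)_9 → 1³ + 5³ + 8³ = 638
638 = (7,7,8)_9 → 7³ + 7³ + 8³ = 1198
1198 = (1,5,7,1)_9 → 1³ + 5³ + 7³ + 1³ = 470
470 = (5,7,2)_9 → 5³ + 7³ + 2³ = 476
476 = (5,7,8)_9 → 5³ + 7³ + 8³ = 980
980 = (1,3,0,8)_9 → 1³ + 3³ + 0³ + 8³ = 540
540 = (6,6,0)_9 → 6³ + 6³ + 0³ = 432
432 = (5,3,0)_9 → 5³ + 3³ + 0³ = 152
152 = (1,7,8)_9 → 1³ + 7³ + 8³ = 856  — 856 already seen; the sequence cycles without reaching 1.

not base-9 3-happy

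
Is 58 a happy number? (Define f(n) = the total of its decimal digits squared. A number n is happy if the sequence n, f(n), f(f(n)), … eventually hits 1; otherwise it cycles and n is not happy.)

58 → 5² + 8² = 25 + 64 = 89
89 → 8² + 9² = 64 + 81 = 145
145 → 1² + 4² + 5² = 1 + 16 + 25 = 42
42 → 4² + 2² = 16 + 4 = 20
20 → 2² + 0² = 4 + 0 = 4
4 → 4² = 16
16 → 1² + 6² = 1 + 36 = 37
37 → 3² + 7² = 9 + 49 = 58  — 58 already seen; the sequence cycles without reaching 1.

not happy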